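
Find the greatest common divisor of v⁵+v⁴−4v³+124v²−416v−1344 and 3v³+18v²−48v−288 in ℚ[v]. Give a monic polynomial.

By polynomial division,
  v⁵+v⁴−4v³+124v²−416v−1344 = ((1/3)v²−(5/3)v+14)(3v³+18v²−48v−288) + (−112v²−224v+2688)
  3v³+18v²−48v−288 = (−(3/112)v−3/28)(−112v²−224v+2688) + (0)
Last nonzero remainder: −112v²−224v+2688. Dividing through by −112 gives the monic gcd v²+2v−24.

v²+2v−24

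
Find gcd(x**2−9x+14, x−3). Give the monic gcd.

Repeated division with remainder:
  x**2−9x+14 = (x−6)(x−3) + (−4)
  x−3 = (−(1/4)x+3/4)(−4) + (0)
The last nonzero remainder is the constant −4, so the polynomials are coprime and gcd = 1.

1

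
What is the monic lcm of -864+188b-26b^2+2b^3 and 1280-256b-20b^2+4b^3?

Repeated division with remainder:
  2b^3-26b^2+188b-864 = (1/2)(4b^3-20b^2-256b+1280) + (-16b^2+316b-1504)
  4b^3-20b^2-256b+1280 = (-(1/4)b-59/16)(-16b^2+316b-1504) + ((2133/4)b-4266)
  -16b^2+316b-1504 = (-(64/2133)b+752/2133)((2133/4)b-4266) + (0)
Last nonzero remainder: (2133/4)b-4266. Dividing through by 2133/4 gives the monic gcd b-8.
Then lcm(f, g) = f·g / gcd(f, g); expanding and making the result monic gives the answer.

17280-5056b+370b^2+15b^3-10b^4+b^5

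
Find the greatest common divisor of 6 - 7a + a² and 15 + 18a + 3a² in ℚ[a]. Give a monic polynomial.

1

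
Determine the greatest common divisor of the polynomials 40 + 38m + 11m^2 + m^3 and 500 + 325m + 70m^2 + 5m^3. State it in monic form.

Euclidean algorithm in ℚ[m]:
  m^3 + 11m^2 + 38m + 40 = (1/5)(5m^3 + 70m^2 + 325m + 500) + (-3m^2 - 27m - 60)
  5m^3 + 70m^2 + 325m + 500 = (-(5/3)m - 25/3)(-3m^2 - 27m - 60) + (0)
Last nonzero remainder: -3m^2 - 27m - 60. Dividing through by -3 gives the monic gcd m^2 + 9m + 20.

20 + 9m + m^2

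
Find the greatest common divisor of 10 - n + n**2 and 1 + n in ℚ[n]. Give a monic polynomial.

1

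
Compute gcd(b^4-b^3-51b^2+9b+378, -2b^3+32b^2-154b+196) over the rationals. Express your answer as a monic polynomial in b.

b-7

Apply the Euclidean algorithm:
  b^4-b^3-51b^2+9b+378 = (-(1/2)b-15/2)(-2b^3+32b^2-154b+196) + (112b^2-1048b+1848)
  -2b^3+32b^2-154b+196 = (-(1/56)b+93/784)(112b^2-1048b+1848) + ((325/98)b-325/14)
  112b^2-1048b+1848 = ((10976/325)b-25872/325)((325/98)b-325/14) + (0)
Last nonzero remainder: (325/98)b-325/14. Dividing through by 325/98 gives the monic gcd b-7.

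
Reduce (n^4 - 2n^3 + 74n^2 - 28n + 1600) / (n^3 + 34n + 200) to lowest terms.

(n^2 + 2n + 32)/(n + 4)

Repeated division with remainder:
  n^4 - 2n^3 + 74n^2 - 28n + 1600 = (n - 2)(n^3 + 34n + 200) + (40n^2 - 160n + 2000)
  n^3 + 34n + 200 = ((1/40)n + 1/10)(40n^2 - 160n + 2000) + (0)
Last nonzero remainder: 40n^2 - 160n + 2000. Dividing through by 40 gives the monic gcd n^2 - 4n + 50.
Cancel n^2 - 4n + 50 from numerator and denominator to get the reduced form.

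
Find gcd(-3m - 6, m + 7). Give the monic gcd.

1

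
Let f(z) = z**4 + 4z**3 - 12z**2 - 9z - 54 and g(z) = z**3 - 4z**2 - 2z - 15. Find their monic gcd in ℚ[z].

z**2 + z + 3

By polynomial division,
  z**4 + 4z**3 - 12z**2 - 9z - 54 = (z + 8)(z**3 - 4z**2 - 2z - 15) + (22z**2 + 22z + 66)
  z**3 - 4z**2 - 2z - 15 = ((1/22)z - 5/22)(22z**2 + 22z + 66) + (0)
Last nonzero remainder: 22z**2 + 22z + 66. Dividing through by 22 gives the monic gcd z**2 + z + 3.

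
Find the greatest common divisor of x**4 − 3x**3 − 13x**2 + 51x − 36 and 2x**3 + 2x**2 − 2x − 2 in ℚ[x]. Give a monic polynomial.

x − 1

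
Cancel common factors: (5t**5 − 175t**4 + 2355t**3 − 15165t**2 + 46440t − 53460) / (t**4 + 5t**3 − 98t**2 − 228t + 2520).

(5t**3 − 115t**2 + 795t − 1485)/(t**2 + 17t + 70)

Apply the Euclidean algorithm:
  5t**5 − 175t**4 + 2355t**3 − 15165t**2 + 46440t − 53460 = (5t − 200)(t**4 + 5t**3 − 98t**2 − 228t + 2520) + (3845t**3 − 33625t**2 − 11760t + 450540)
  t**4 + 5t**3 − 98t**2 − 228t + 2520 = ((1/3845)t + 2114/591361)(3845t**3 − 33625t**2 − 11760t + 450540) + ((14938560/591361)t**2 − (179262720/591361)t + 537788160/591361)
  3845t**3 − 33625t**2 − 11760t + 450540 = ((454756609/2987712)t + 1480176583/2987712)((14938560/591361)t**2 − (179262720/591361)t + 537788160/591361) + (0)
Last nonzero remainder: (14938560/591361)t**2 − (179262720/591361)t + 537788160/591361. Dividing through by 14938560/591361 gives the monic gcd t**2 − 12t + 36.
Cancel t**2 − 12t + 36 from numerator and denominator to get the reduced form.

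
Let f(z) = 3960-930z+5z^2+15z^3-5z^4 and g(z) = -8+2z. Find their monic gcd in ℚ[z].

-4+z

By polynomial division,
  -5z^4+15z^3+5z^2-930z+3960 = (-(5/2)z^3-(5/2)z^2-(15/2)z-495)(2z-8) + (0)
Last nonzero remainder: 2z-8. Dividing through by 2 gives the monic gcd z-4.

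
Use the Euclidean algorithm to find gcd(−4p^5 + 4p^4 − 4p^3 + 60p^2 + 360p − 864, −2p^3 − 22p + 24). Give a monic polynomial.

p^2 + p + 12

Apply the Euclidean algorithm:
  −4p^5 + 4p^4 − 4p^3 + 60p^2 + 360p − 864 = (2p^2 − 2p − 20)(−2p^3 − 22p + 24) + (−32p^2 − 32p − 384)
  −2p^3 − 22p + 24 = ((1/16)p − 1/16)(−32p^2 − 32p − 384) + (0)
Last nonzero remainder: −32p^2 − 32p − 384. Dividing through by −32 gives the monic gcd p^2 + p + 12.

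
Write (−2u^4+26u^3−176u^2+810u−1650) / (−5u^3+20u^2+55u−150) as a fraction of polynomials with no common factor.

(2u^3−16u^2+96u−330)/(5u^2+5u−30)

Apply the Euclidean algorithm:
  −2u^4+26u^3−176u^2+810u−1650 = ((2/5)u−18/5)(−5u^3+20u^2+55u−150) + (−126u^2+1068u−2190)
  −5u^3+20u^2+55u−150 = ((5/126)u+235/1323)(−126u^2+1068u−2190) + (−(21080/441)u+105400/441)
  −126u^2+1068u−2190 = ((27783/10540)u−96579/10540)(−(21080/441)u+105400/441) + (0)
Last nonzero remainder: −(21080/441)u+105400/441. Dividing through by −21080/441 gives the monic gcd u−5.
Cancel u−5 from numerator and denominator to get the reduced form.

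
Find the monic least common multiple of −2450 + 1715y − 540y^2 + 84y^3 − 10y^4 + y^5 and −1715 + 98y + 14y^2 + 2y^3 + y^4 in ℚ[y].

−17150 + 9555y − 2065y^2 + 48y^3 + 14y^4 − 3y^5 + y^6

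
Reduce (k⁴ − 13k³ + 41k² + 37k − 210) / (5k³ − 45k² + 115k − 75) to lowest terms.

By polynomial division,
  k⁴ − 13k³ + 41k² + 37k − 210 = ((1/5)k − 4/5)(5k³ − 45k² + 115k − 75) + (−18k² + 144k − 270)
  5k³ − 45k² + 115k − 75 = (−(5/18)k + 5/18)(−18k² + 144k − 270) + (0)
Last nonzero remainder: −18k² + 144k − 270. Dividing through by −18 gives the monic gcd k² − 8k + 15.
Cancel k² − 8k + 15 from numerator and denominator to get the reduced form.

(k² − 5k − 14)/(5k − 5)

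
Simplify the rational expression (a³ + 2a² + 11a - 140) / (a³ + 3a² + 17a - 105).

(a - 4)/(a - 3)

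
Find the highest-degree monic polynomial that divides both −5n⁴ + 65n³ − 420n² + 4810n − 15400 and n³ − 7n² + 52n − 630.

n² + 2n + 70

Apply the Euclidean algorithm:
  −5n⁴ + 65n³ − 420n² + 4810n − 15400 = (−5n + 30)(n³ − 7n² + 52n − 630) + (50n² + 100n + 3500)
  n³ − 7n² + 52n − 630 = ((1/50)n − 9/50)(50n² + 100n + 3500) + (0)
Last nonzero remainder: 50n² + 100n + 3500. Dividing through by 50 gives the monic gcd n² + 2n + 70.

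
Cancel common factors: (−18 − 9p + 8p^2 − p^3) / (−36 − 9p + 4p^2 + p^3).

(6 + 5p − p^2)/(12 + 7p + p^2)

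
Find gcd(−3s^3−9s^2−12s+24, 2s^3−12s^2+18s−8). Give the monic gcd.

s−1

Euclidean algorithm in ℚ[s]:
  −3s^3−9s^2−12s+24 = (−3/2)(2s^3−12s^2+18s−8) + (−27s^2+15s+12)
  2s^3−12s^2+18s−8 = (−(2/27)s+98/243)(−27s^2+15s+12) + ((1040/81)s−1040/81)
  −27s^2+15s+12 = (−(2187/1040)s−243/260)((1040/81)s−1040/81) + (0)
Last nonzero remainder: (1040/81)s−1040/81. Dividing through by 1040/81 gives the monic gcd s−1.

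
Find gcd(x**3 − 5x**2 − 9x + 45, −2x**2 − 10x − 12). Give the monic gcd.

By polynomial division,
  x**3 − 5x**2 − 9x + 45 = (−(1/2)x + 5)(−2x**2 − 10x − 12) + (35x + 105)
  −2x**2 − 10x − 12 = (−(2/35)x − 4/35)(35x + 105) + (0)
Last nonzero remainder: 35x + 105. Dividing through by 35 gives the monic gcd x + 3.

x + 3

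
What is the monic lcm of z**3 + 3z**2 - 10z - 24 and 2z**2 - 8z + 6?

z**4 + 2z**3 - 13z**2 - 14z + 24

Repeated division with remainder:
  z**3 + 3z**2 - 10z - 24 = ((1/2)z + 7/2)(2z**2 - 8z + 6) + (15z - 45)
  2z**2 - 8z + 6 = ((2/15)z - 2/15)(15z - 45) + (0)
Last nonzero remainder: 15z - 45. Dividing through by 15 gives the monic gcd z - 3.
Then lcm(f, g) = f·g / gcd(f, g); expanding and making the result monic gives the answer.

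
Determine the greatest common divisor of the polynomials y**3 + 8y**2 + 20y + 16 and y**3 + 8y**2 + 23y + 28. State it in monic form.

y + 4

Apply the Euclidean algorithm:
  y**3 + 8y**2 + 20y + 16 = (y**3 + 8y**2 + 23y + 28) + (-3y - 12)
  y**3 + 8y**2 + 23y + 28 = (-(1/3)y**2 - (4/3)y - 7/3)(-3y - 12) + (0)
Last nonzero remainder: -3y - 12. Dividing through by -3 gives the monic gcd y + 4.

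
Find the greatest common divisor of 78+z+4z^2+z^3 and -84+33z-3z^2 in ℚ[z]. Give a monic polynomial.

1

Repeated division with remainder:
  z^3+4z^2+z+78 = (-(1/3)z-5)(-3z^2+33z-84) + (138z-342)
  -3z^2+33z-84 = (-(1/46)z+98/529)(138z-342) + (-10920/529)
  138z-342 = (-(12167/1820)z+30153/1820)(-10920/529) + (0)
The last nonzero remainder is the constant -10920/529, so the polynomials are coprime and gcd = 1.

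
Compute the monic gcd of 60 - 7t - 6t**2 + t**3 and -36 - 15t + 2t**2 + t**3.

By polynomial division,
  t**3 - 6t**2 - 7t + 60 = (t**3 + 2t**2 - 15t - 36) + (-8t**2 + 8t + 96)
  t**3 + 2t**2 - 15t - 36 = (-(1/8)t - 3/8)(-8t**2 + 8t + 96) + (0)
Last nonzero remainder: -8t**2 + 8t + 96. Dividing through by -8 gives the monic gcd t**2 - t - 12.

-12 - t + t**2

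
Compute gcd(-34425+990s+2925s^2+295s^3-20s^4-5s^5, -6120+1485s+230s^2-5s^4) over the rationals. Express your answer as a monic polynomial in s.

By polynomial division,
  -5s^5-20s^4+295s^3+2925s^2+990s-34425 = (s+4)(-5s^4+230s^2+1485s-6120) + (65s^3+520s^2+1170s-9945)
  -5s^4+230s^2+1485s-6120 = (-(1/13)s+8/13)(65s^3+520s^2+1170s-9945) + (0)
Last nonzero remainder: 65s^3+520s^2+1170s-9945. Dividing through by 65 gives the monic gcd s^3+8s^2+18s-153.

-153+18s+8s^2+s^3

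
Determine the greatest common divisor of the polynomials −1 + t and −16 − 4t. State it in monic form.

1

By polynomial division,
  t − 1 = (−1/4)(−4t − 16) + (−5)
  −4t − 16 = ((4/5)t + 16/5)(−5) + (0)
The last nonzero remainder is the constant −5, so the polynomials are coprime and gcd = 1.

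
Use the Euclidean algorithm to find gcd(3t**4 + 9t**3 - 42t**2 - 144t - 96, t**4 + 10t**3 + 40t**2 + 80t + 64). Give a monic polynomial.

t**2 + 6t + 8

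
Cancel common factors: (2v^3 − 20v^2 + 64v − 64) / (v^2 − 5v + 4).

(2v^2 − 12v + 16)/(v − 1)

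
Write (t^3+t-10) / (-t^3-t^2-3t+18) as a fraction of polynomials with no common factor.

(-t^2-2t-5)/(t^2+3t+9)

Apply the Euclidean algorithm:
  t^3+t-10 = (-1)(-t^3-t^2-3t+18) + (-t^2-2t+8)
  -t^3-t^2-3t+18 = (t-1)(-t^2-2t+8) + (-13t+26)
  -t^2-2t+8 = ((1/13)t+4/13)(-13t+26) + (0)
Last nonzero remainder: -13t+26. Dividing through by -13 gives the monic gcd t-2.
Cancel t-2 from numerator and denominator to get the reduced form.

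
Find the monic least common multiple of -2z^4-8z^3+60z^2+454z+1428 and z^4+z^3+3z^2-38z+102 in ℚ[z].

z^6-40z^4-83z^3+14z^2+1494z-4284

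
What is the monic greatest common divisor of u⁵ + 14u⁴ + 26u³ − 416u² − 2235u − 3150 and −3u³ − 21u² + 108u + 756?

u² + u − 42

Apply the Euclidean algorithm:
  u⁵ + 14u⁴ + 26u³ − 416u² − 2235u − 3150 = (−(1/3)u² − (7/3)u − 13/3)(−3u³ − 21u² + 108u + 756) + (−3u² − 3u + 126)
  −3u³ − 21u² + 108u + 756 = (u + 6)(−3u² − 3u + 126) + (0)
Last nonzero remainder: −3u² − 3u + 126. Dividing through by −3 gives the monic gcd u² + u − 42.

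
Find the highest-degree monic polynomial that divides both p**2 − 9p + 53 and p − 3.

1

By polynomial division,
  p**2 − 9p + 53 = (p − 6)(p − 3) + (35)
  p − 3 = ((1/35)p − 3/35)(35) + (0)
The last nonzero remainder is the constant 35, so the polynomials are coprime and gcd = 1.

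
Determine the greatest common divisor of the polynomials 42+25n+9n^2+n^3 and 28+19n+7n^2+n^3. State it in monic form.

Apply the Euclidean algorithm:
  n^3+9n^2+25n+42 = (n^3+7n^2+19n+28) + (2n^2+6n+14)
  n^3+7n^2+19n+28 = ((1/2)n+2)(2n^2+6n+14) + (0)
Last nonzero remainder: 2n^2+6n+14. Dividing through by 2 gives the monic gcd n^2+3n+7.

7+3n+n^2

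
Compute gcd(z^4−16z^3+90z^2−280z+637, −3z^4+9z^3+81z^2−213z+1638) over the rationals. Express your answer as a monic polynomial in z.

Apply the Euclidean algorithm:
  z^4−16z^3+90z^2−280z+637 = (−1/3)(−3z^4+9z^3+81z^2−213z+1638) + (−13z^3+117z^2−351z+1183)
  −3z^4+9z^3+81z^2−213z+1638 = ((3/13)z+18/13)(−13z^3+117z^2−351z+1183) + (0)
Last nonzero remainder: −13z^3+117z^2−351z+1183. Dividing through by −13 gives the monic gcd z^3−9z^2+27z−91.

z^3−9z^2+27z−91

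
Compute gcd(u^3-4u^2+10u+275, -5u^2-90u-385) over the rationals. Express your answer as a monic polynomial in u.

Euclidean algorithm in ℚ[u]:
  u^3-4u^2+10u+275 = (-(1/5)u+22/5)(-5u^2-90u-385) + (329u+1969)
  -5u^2-90u-385 = (-(5/329)u-19765/108241)(329u+1969) + (-2755500/108241)
  329u+1969 = (-(35611289/2755500)u-19375139/250500)(-2755500/108241) + (0)
The last nonzero remainder is the constant -2755500/108241, so the polynomials are coprime and gcd = 1.

1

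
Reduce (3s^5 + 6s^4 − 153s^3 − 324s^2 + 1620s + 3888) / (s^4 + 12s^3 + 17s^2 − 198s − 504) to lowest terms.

(3s^2 − 9s − 54)/(s + 7)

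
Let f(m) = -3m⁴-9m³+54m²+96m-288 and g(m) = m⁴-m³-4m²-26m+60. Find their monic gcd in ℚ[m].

m²-5m+6

Euclidean algorithm in ℚ[m]:
  -3m⁴-9m³+54m²+96m-288 = (-3)(m⁴-m³-4m²-26m+60) + (-12m³+42m²+18m-108)
  m⁴-m³-4m²-26m+60 = (-(1/12)m-5/24)(-12m³+42m²+18m-108) + ((25/4)m²-(125/4)m+75/2)
  -12m³+42m²+18m-108 = (-(48/25)m-72/25)((25/4)m²-(125/4)m+75/2) + (0)
Last nonzero remainder: (25/4)m²-(125/4)m+75/2. Dividing through by 25/4 gives the monic gcd m²-5m+6.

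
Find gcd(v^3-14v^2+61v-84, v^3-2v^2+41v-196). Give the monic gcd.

Euclidean algorithm in ℚ[v]:
  v^3-14v^2+61v-84 = (v^3-2v^2+41v-196) + (-12v^2+20v+112)
  v^3-2v^2+41v-196 = (-(1/12)v+1/36)(-12v^2+20v+112) + ((448/9)v-1792/9)
  -12v^2+20v+112 = (-(27/112)v-9/16)((448/9)v-1792/9) + (0)
Last nonzero remainder: (448/9)v-1792/9. Dividing through by 448/9 gives the monic gcd v-4.

v-4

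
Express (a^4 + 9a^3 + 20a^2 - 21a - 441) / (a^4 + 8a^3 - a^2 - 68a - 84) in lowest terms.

Repeated division with remainder:
  a^4 + 9a^3 + 20a^2 - 21a - 441 = (a^4 + 8a^3 - a^2 - 68a - 84) + (a^3 + 21a^2 + 47a - 357)
  a^4 + 8a^3 - a^2 - 68a - 84 = (a - 13)(a^3 + 21a^2 + 47a - 357) + (225a^2 + 900a - 4725)
  a^3 + 21a^2 + 47a - 357 = ((1/225)a + 17/225)(225a^2 + 900a - 4725) + (0)
Last nonzero remainder: 225a^2 + 900a - 4725. Dividing through by 225 gives the monic gcd a^2 + 4a - 21.
Cancel a^2 + 4a - 21 from numerator and denominator to get the reduced form.

(a^2 + 5a + 21)/(a^2 + 4a + 4)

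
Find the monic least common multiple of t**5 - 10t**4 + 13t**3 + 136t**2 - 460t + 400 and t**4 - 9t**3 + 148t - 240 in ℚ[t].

By polynomial division,
  t**5 - 10t**4 + 13t**3 + 136t**2 - 460t + 400 = (t - 1)(t**4 - 9t**3 + 148t - 240) + (4t**3 - 12t**2 - 72t + 160)
  t**4 - 9t**3 + 148t - 240 = ((1/4)t - 3/2)(4t**3 - 12t**2 - 72t + 160) + (0)
Last nonzero remainder: 4t**3 - 12t**2 - 72t + 160. Dividing through by 4 gives the monic gcd t**3 - 3t**2 - 18t + 40.
Then lcm(f, g) = f·g / gcd(f, g); expanding and making the result monic gives the answer.

t**6 - 16t**5 + 73t**4 + 58t**3 - 1276t**2 + 3160t - 2400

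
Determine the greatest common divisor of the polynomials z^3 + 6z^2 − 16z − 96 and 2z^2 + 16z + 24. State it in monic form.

Apply the Euclidean algorithm:
  z^3 + 6z^2 − 16z − 96 = ((1/2)z − 1)(2z^2 + 16z + 24) + (−12z − 72)
  2z^2 + 16z + 24 = (−(1/6)z − 1/3)(−12z − 72) + (0)
Last nonzero remainder: −12z − 72. Dividing through by −12 gives the monic gcd z + 6.

z + 6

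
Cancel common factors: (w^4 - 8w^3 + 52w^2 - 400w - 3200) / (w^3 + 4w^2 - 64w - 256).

Apply the Euclidean algorithm:
  w^4 - 8w^3 + 52w^2 - 400w - 3200 = (w - 12)(w^3 + 4w^2 - 64w - 256) + (164w^2 - 912w - 6272)
  w^3 + 4w^2 - 64w - 256 = ((1/164)w + 98/1681)(164w^2 - 912w - 6272) + ((46080/1681)w + 184320/1681)
  164w^2 - 912w - 6272 = ((68921/11520)w - 82369/1440)((46080/1681)w + 184320/1681) + (0)
Last nonzero remainder: (46080/1681)w + 184320/1681. Dividing through by 46080/1681 gives the monic gcd w + 4.
Cancel w + 4 from numerator and denominator to get the reduced form.

(w^3 - 12w^2 + 100w - 800)/(w^2 - 64)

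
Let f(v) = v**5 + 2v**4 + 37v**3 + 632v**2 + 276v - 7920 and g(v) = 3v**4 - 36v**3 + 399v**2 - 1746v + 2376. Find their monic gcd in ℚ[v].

v**3 - 9v**2 + 106v - 264

Repeated division with remainder:
  v**5 + 2v**4 + 37v**3 + 632v**2 + 276v - 7920 = ((1/3)v + 14/3)(3v**4 - 36v**3 + 399v**2 - 1746v + 2376) + (72v**3 - 648v**2 + 7632v - 19008)
  3v**4 - 36v**3 + 399v**2 - 1746v + 2376 = ((1/24)v - 1/8)(72v**3 - 648v**2 + 7632v - 19008) + (0)
Last nonzero remainder: 72v**3 - 648v**2 + 7632v - 19008. Dividing through by 72 gives the monic gcd v**3 - 9v**2 + 106v - 264.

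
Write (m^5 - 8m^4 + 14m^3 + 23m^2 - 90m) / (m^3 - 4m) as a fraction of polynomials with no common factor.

(m^3 - 10m^2 + 34m - 45)/(m - 2)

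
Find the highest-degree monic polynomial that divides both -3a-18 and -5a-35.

Apply the Euclidean algorithm:
  -3a-18 = (3/5)(-5a-35) + (3)
  -5a-35 = (-(5/3)a-35/3)(3) + (0)
The last nonzero remainder is the constant 3, so the polynomials are coprime and gcd = 1.

1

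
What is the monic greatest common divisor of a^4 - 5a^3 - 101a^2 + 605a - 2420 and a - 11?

a - 11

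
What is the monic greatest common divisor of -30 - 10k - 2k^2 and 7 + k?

Repeated division with remainder:
  -2k^2 - 10k - 30 = (-2k + 4)(k + 7) + (-58)
  k + 7 = (-(1/58)k - 7/58)(-58) + (0)
The last nonzero remainder is the constant -58, so the polynomials are coprime and gcd = 1.

1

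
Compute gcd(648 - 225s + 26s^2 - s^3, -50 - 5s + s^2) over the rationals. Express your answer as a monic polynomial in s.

1

Apply the Euclidean algorithm:
  -s^3 + 26s^2 - 225s + 648 = (-s + 21)(s^2 - 5s - 50) + (-170s + 1698)
  s^2 - 5s - 50 = (-(1/170)s - 212/7225)(-170s + 1698) + (-1274/7225)
  -170s + 1698 = ((614125/637)s - 6134025/637)(-1274/7225) + (0)
The last nonzero remainder is the constant -1274/7225, so the polynomials are coprime and gcd = 1.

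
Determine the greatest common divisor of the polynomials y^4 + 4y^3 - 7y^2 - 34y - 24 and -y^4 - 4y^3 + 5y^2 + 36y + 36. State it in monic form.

y^2 - y - 6

Repeated division with remainder:
  y^4 + 4y^3 - 7y^2 - 34y - 24 = (-1)(-y^4 - 4y^3 + 5y^2 + 36y + 36) + (-2y^2 + 2y + 12)
  -y^4 - 4y^3 + 5y^2 + 36y + 36 = ((1/2)y^2 + (5/2)y + 3)(-2y^2 + 2y + 12) + (0)
Last nonzero remainder: -2y^2 + 2y + 12. Dividing through by -2 gives the monic gcd y^2 - y - 6.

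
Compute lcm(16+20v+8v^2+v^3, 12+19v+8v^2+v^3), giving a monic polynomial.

Euclidean algorithm in ℚ[v]:
  v^3+8v^2+20v+16 = (v^3+8v^2+19v+12) + (v+4)
  v^3+8v^2+19v+12 = (v^2+4v+3)(v+4) + (0)
The last nonzero remainder v+4 is already monic.
Then lcm(f, g) = f·g / gcd(f, g); expanding and making the result monic gives the answer.

48+124v+120v^2+55v^3+12v^4+v^5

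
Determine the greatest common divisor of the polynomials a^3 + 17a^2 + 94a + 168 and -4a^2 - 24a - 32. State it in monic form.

a + 4

Euclidean algorithm in ℚ[a]:
  a^3 + 17a^2 + 94a + 168 = (-(1/4)a - 11/4)(-4a^2 - 24a - 32) + (20a + 80)
  -4a^2 - 24a - 32 = (-(1/5)a - 2/5)(20a + 80) + (0)
Last nonzero remainder: 20a + 80. Dividing through by 20 gives the monic gcd a + 4.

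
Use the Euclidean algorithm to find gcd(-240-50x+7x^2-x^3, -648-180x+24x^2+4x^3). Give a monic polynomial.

3+x

Repeated division with remainder:
  -x^3+7x^2-50x-240 = (-1/4)(4x^3+24x^2-180x-648) + (13x^2-95x-402)
  4x^3+24x^2-180x-648 = ((4/13)x+692/169)(13x^2-95x-402) + ((56224/169)x+168672/169)
  13x^2-95x-402 = ((2197/56224)x-11323/28112)((56224/169)x+168672/169) + (0)
Last nonzero remainder: (56224/169)x+168672/169. Dividing through by 56224/169 gives the monic gcd x+3.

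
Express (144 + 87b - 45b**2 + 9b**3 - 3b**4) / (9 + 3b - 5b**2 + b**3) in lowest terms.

(-48 + 3b - 3b**2)/(-3 + b)

Repeated division with remainder:
  -3b**4 + 9b**3 - 45b**2 + 87b + 144 = (-3b - 6)(b**3 - 5b**2 + 3b + 9) + (-66b**2 + 132b + 198)
  b**3 - 5b**2 + 3b + 9 = (-(1/66)b + 1/22)(-66b**2 + 132b + 198) + (0)
Last nonzero remainder: -66b**2 + 132b + 198. Dividing through by -66 gives the monic gcd b**2 - 2b - 3.
Cancel b**2 - 2b - 3 from numerator and denominator to get the reduced form.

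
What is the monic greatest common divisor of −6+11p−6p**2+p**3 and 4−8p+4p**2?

Repeated division with remainder:
  p**3−6p**2+11p−6 = ((1/4)p−1)(4p**2−8p+4) + (2p−2)
  4p**2−8p+4 = (2p−2)(2p−2) + (0)
Last nonzero remainder: 2p−2. Dividing through by 2 gives the monic gcd p−1.

−1+p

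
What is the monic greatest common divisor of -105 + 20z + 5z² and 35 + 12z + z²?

Repeated division with remainder:
  5z² + 20z - 105 = (5)(z² + 12z + 35) + (-40z - 280)
  z² + 12z + 35 = (-(1/40)z - 1/8)(-40z - 280) + (0)
Last nonzero remainder: -40z - 280. Dividing through by -40 gives the monic gcd z + 7.

7 + z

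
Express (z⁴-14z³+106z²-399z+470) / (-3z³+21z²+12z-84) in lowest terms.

Repeated division with remainder:
  z⁴-14z³+106z²-399z+470 = (-(1/3)z+7/3)(-3z³+21z²+12z-84) + (61z²-455z+666)
  -3z³+21z²+12z-84 = (-(3/61)z-84/3721)(61z²-455z+666) + ((128310/3721)z-256620/3721)
  61z²-455z+666 = ((226981/128310)z-413031/42770)((128310/3721)z-256620/3721) + (0)
Last nonzero remainder: (128310/3721)z-256620/3721. Dividing through by 128310/3721 gives the monic gcd z-2.
Cancel z-2 from numerator and denominator to get the reduced form.

(-z³+12z²-82z+235)/(3z²-15z-42)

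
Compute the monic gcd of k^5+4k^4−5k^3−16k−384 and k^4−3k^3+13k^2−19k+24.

By polynomial division,
  k^5+4k^4−5k^3−16k−384 = (k+7)(k^4−3k^3+13k^2−19k+24) + (3k^3−72k^2+93k−552)
  k^4−3k^3+13k^2−19k+24 = ((1/3)k+7)(3k^3−72k^2+93k−552) + (486k^2−486k+3888)
  3k^3−72k^2+93k−552 = ((1/162)k−23/162)(486k^2−486k+3888) + (0)
Last nonzero remainder: 486k^2−486k+3888. Dividing through by 486 gives the monic gcd k^2−k+8.

k^2−k+8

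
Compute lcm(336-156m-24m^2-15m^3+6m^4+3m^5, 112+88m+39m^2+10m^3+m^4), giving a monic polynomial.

448-96m-84m^2-28m^3+3m^4+6m^5+m^6

By polynomial division,
  3m^5+6m^4-15m^3-24m^2-156m+336 = (3m-24)(m^4+10m^3+39m^2+88m+112) + (108m^3+648m^2+1620m+3024)
  m^4+10m^3+39m^2+88m+112 = ((1/108)m+1/27)(108m^3+648m^2+1620m+3024) + (0)
Last nonzero remainder: 108m^3+648m^2+1620m+3024. Dividing through by 108 gives the monic gcd m^3+6m^2+15m+28.
Then lcm(f, g) = f·g / gcd(f, g); expanding and making the result monic gives the answer.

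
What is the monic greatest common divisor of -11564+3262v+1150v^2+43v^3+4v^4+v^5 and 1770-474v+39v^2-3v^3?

Apply the Euclidean algorithm:
  v^5+4v^4+43v^3+1150v^2+3262v-11564 = (-(1/3)v^2-(17/3)v-106/3)(-3v^3+39v^2-474v+1770) + (432v^2-3456v+50976)
  -3v^3+39v^2-474v+1770 = (-(1/144)v+5/144)(432v^2-3456v+50976) + (0)
Last nonzero remainder: 432v^2-3456v+50976. Dividing through by 432 gives the monic gcd v^2-8v+118.

118-8v+v^2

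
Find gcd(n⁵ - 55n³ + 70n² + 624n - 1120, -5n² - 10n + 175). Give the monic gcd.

Apply the Euclidean algorithm:
  n⁵ - 55n³ + 70n² + 624n - 1120 = (-(1/5)n³ + (2/5)n² + (16/5)n - 32/5)(-5n² - 10n + 175) + (0)
Last nonzero remainder: -5n² - 10n + 175. Dividing through by -5 gives the monic gcd n² + 2n - 35.

n² + 2n - 35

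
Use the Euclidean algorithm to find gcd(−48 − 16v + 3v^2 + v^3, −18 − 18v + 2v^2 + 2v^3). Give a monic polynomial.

Repeated division with remainder:
  v^3 + 3v^2 − 16v − 48 = (1/2)(2v^3 + 2v^2 − 18v − 18) + (2v^2 − 7v − 39)
  2v^3 + 2v^2 − 18v − 18 = (v + 9/2)(2v^2 − 7v − 39) + ((105/2)v + 315/2)
  2v^2 − 7v − 39 = ((4/105)v − 26/105)((105/2)v + 315/2) + (0)
Last nonzero remainder: (105/2)v + 315/2. Dividing through by 105/2 gives the monic gcd v + 3.

3 + v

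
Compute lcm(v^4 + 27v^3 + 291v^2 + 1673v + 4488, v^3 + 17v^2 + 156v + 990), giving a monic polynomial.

v^6 + 33v^5 + 543v^4 + 5849v^3 + 40716v^2 + 177498v + 403920

Euclidean algorithm in ℚ[v]:
  v^4 + 27v^3 + 291v^2 + 1673v + 4488 = (v + 10)(v^3 + 17v^2 + 156v + 990) + (-35v^2 - 877v - 5412)
  v^3 + 17v^2 + 156v + 990 = (-(1/35)v + 282/1225)(-35v^2 - 877v - 5412) + ((248994/1225)v + 2738934/1225)
  -35v^2 - 877v - 5412 = (-(42875/248994)v - 100450/41499)((248994/1225)v + 2738934/1225) + (0)
Last nonzero remainder: (248994/1225)v + 2738934/1225. Dividing through by 248994/1225 gives the monic gcd v + 11.
Then lcm(f, g) = f·g / gcd(f, g); expanding and making the result monic gives the answer.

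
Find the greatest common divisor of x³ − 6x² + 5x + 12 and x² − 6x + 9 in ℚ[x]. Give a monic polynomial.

x − 3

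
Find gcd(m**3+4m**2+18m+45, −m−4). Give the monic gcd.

1

Euclidean algorithm in ℚ[m]:
  m**3+4m**2+18m+45 = (−m**2−18)(−m−4) + (−27)
  −m−4 = ((1/27)m+4/27)(−27) + (0)
The last nonzero remainder is the constant −27, so the polynomials are coprime and gcd = 1.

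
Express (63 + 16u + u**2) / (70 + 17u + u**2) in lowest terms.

(9 + u)/(10 + u)

Euclidean algorithm in ℚ[u]:
  u**2 + 16u + 63 = (u**2 + 17u + 70) + (-u - 7)
  u**2 + 17u + 70 = (-u - 10)(-u - 7) + (0)
Last nonzero remainder: -u - 7. Dividing through by -1 gives the monic gcd u + 7.
Cancel u + 7 from numerator and denominator to get the reduced form.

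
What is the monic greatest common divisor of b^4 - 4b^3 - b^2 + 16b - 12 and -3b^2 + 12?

Repeated division with remainder:
  b^4 - 4b^3 - b^2 + 16b - 12 = (-(1/3)b^2 + (4/3)b - 1)(-3b^2 + 12) + (0)
Last nonzero remainder: -3b^2 + 12. Dividing through by -3 gives the monic gcd b^2 - 4.

b^2 - 4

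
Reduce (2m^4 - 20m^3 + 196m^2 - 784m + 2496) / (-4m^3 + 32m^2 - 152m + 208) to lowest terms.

(-m^2 + 4m - 48)/(2m - 4)

Euclidean algorithm in ℚ[m]:
  2m^4 - 20m^3 + 196m^2 - 784m + 2496 = (-(1/2)m + 1)(-4m^3 + 32m^2 - 152m + 208) + (88m^2 - 528m + 2288)
  -4m^3 + 32m^2 - 152m + 208 = (-(1/22)m + 1/11)(88m^2 - 528m + 2288) + (0)
Last nonzero remainder: 88m^2 - 528m + 2288. Dividing through by 88 gives the monic gcd m^2 - 6m + 26.
Cancel m^2 - 6m + 26 from numerator and denominator to get the reduced form.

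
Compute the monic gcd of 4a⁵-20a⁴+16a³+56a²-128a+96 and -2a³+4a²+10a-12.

a²-a-6

Apply the Euclidean algorithm:
  4a⁵-20a⁴+16a³+56a²-128a+96 = (-2a²+6a-6)(-2a³+4a²+10a-12) + (-4a²+4a+24)
  -2a³+4a²+10a-12 = ((1/2)a-1/2)(-4a²+4a+24) + (0)
Last nonzero remainder: -4a²+4a+24. Dividing through by -4 gives the monic gcd a²-a-6.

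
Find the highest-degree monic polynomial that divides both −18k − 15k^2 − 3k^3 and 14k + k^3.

Apply the Euclidean algorithm:
  −3k^3 − 15k^2 − 18k = (−3)(k^3 + 14k) + (−15k^2 + 24k)
  k^3 + 14k = (−(1/15)k − 8/75)(−15k^2 + 24k) + ((414/25)k)
  −15k^2 + 24k = (−(125/138)k + 100/69)((414/25)k) + (0)
Last nonzero remainder: (414/25)k. Dividing through by 414/25 gives the monic gcd k.

k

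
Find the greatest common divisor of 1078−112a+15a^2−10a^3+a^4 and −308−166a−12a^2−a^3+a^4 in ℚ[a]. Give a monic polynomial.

−154−6a−3a^2+a^3

Euclidean algorithm in ℚ[a]:
  a^4−10a^3+15a^2−112a+1078 = (a^4−a^3−12a^2−166a−308) + (−9a^3+27a^2+54a+1386)
  a^4−a^3−12a^2−166a−308 = (−(1/9)a−2/9)(−9a^3+27a^2+54a+1386) + (0)
Last nonzero remainder: −9a^3+27a^2+54a+1386. Dividing through by −9 gives the monic gcd a^3−3a^2−6a−154.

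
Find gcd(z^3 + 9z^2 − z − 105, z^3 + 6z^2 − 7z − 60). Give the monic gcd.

z^2 + 2z − 15

Repeated division with remainder:
  z^3 + 9z^2 − z − 105 = (z^3 + 6z^2 − 7z − 60) + (3z^2 + 6z − 45)
  z^3 + 6z^2 − 7z − 60 = ((1/3)z + 4/3)(3z^2 + 6z − 45) + (0)
Last nonzero remainder: 3z^2 + 6z − 45. Dividing through by 3 gives the monic gcd z^2 + 2z − 15.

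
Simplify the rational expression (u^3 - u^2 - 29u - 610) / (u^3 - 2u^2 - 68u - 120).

(u^2 + 9u + 61)/(u^2 + 8u + 12)

Repeated division with remainder:
  u^3 - u^2 - 29u - 610 = (u^3 - 2u^2 - 68u - 120) + (u^2 + 39u - 490)
  u^3 - 2u^2 - 68u - 120 = (u - 41)(u^2 + 39u - 490) + (2021u - 20210)
  u^2 + 39u - 490 = ((1/2021)u + 49/2021)(2021u - 20210) + (0)
Last nonzero remainder: 2021u - 20210. Dividing through by 2021 gives the monic gcd u - 10.
Cancel u - 10 from numerator and denominator to get the reduced form.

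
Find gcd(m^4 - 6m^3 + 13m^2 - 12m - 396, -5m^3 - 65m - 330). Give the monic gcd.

Apply the Euclidean algorithm:
  m^4 - 6m^3 + 13m^2 - 12m - 396 = (-(1/5)m + 6/5)(-5m^3 - 65m - 330) + (0)
Last nonzero remainder: -5m^3 - 65m - 330. Dividing through by -5 gives the monic gcd m^3 + 13m + 66.

m^3 + 13m + 66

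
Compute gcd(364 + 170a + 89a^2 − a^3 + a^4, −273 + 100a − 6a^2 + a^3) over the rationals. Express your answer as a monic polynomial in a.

91 − 3a + a^2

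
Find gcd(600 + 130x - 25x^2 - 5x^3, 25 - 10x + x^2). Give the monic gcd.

-5 + x

By polynomial division,
  -5x^3 - 25x^2 + 130x + 600 = (-5x - 75)(x^2 - 10x + 25) + (-495x + 2475)
  x^2 - 10x + 25 = (-(1/495)x + 1/99)(-495x + 2475) + (0)
Last nonzero remainder: -495x + 2475. Dividing through by -495 gives the monic gcd x - 5.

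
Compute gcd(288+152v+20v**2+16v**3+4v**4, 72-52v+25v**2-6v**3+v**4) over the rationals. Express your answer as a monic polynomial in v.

9-2v+v**2

Euclidean algorithm in ℚ[v]:
  4v**4+16v**3+20v**2+152v+288 = (4)(v**4-6v**3+25v**2-52v+72) + (40v**3-80v**2+360v)
  v**4-6v**3+25v**2-52v+72 = ((1/40)v-1/10)(40v**3-80v**2+360v) + (8v**2-16v+72)
  40v**3-80v**2+360v = (5v)(8v**2-16v+72) + (0)
Last nonzero remainder: 8v**2-16v+72. Dividing through by 8 gives the monic gcd v**2-2v+9.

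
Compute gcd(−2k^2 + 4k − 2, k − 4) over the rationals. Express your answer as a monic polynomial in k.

1

Apply the Euclidean algorithm:
  −2k^2 + 4k − 2 = (−2k − 4)(k − 4) + (−18)
  k − 4 = (−(1/18)k + 2/9)(−18) + (0)
The last nonzero remainder is the constant −18, so the polynomials are coprime and gcd = 1.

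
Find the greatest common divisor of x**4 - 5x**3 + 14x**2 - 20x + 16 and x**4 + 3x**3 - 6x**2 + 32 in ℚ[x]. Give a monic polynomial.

Apply the Euclidean algorithm:
  x**4 - 5x**3 + 14x**2 - 20x + 16 = (x**4 + 3x**3 - 6x**2 + 32) + (-8x**3 + 20x**2 - 20x - 16)
  x**4 + 3x**3 - 6x**2 + 32 = (-(1/8)x - 11/16)(-8x**3 + 20x**2 - 20x - 16) + ((21/4)x**2 - (63/4)x + 21)
  -8x**3 + 20x**2 - 20x - 16 = (-(32/21)x - 16/21)((21/4)x**2 - (63/4)x + 21) + (0)
Last nonzero remainder: (21/4)x**2 - (63/4)x + 21. Dividing through by 21/4 gives the monic gcd x**2 - 3x + 4.

x**2 - 3x + 4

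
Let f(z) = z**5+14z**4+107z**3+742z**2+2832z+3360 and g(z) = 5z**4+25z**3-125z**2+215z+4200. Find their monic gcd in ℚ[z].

z**2+12z+35

Euclidean algorithm in ℚ[z]:
  z**5+14z**4+107z**3+742z**2+2832z+3360 = ((1/5)z+9/5)(5z**4+25z**3-125z**2+215z+4200) + (87z**3+924z**2+1605z-4200)
  5z**4+25z**3-125z**2+215z+4200 = ((5/87)z-815/2523)(87z**3+924z**2+1605z-4200) + ((68320/841)z**2+(819840/841)z+2391200/841)
  87z**3+924z**2+1605z-4200 = ((73167/68320)z-2523/1708)((68320/841)z**2+(819840/841)z+2391200/841) + (0)
Last nonzero remainder: (68320/841)z**2+(819840/841)z+2391200/841. Dividing through by 68320/841 gives the monic gcd z**2+12z+35.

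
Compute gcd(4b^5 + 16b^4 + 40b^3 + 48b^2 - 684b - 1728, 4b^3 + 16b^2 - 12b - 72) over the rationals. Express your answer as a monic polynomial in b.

b^2 + 6b + 9

Apply the Euclidean algorithm:
  4b^5 + 16b^4 + 40b^3 + 48b^2 - 684b - 1728 = (b^2 + 13)(4b^3 + 16b^2 - 12b - 72) + (-88b^2 - 528b - 792)
  4b^3 + 16b^2 - 12b - 72 = (-(1/22)b + 1/11)(-88b^2 - 528b - 792) + (0)
Last nonzero remainder: -88b^2 - 528b - 792. Dividing through by -88 gives the monic gcd b^2 + 6b + 9.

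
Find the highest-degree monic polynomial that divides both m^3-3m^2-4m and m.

By polynomial division,
  m^3-3m^2-4m = (m^2-3m-4)(m) + (0)
The last nonzero remainder m is already monic.

m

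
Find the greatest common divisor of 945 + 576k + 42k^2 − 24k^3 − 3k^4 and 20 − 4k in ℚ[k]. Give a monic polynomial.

−5 + k

Apply the Euclidean algorithm:
  −3k^4 − 24k^3 + 42k^2 + 576k + 945 = ((3/4)k^3 + (39/4)k^2 + (153/4)k + 189/4)(−4k + 20) + (0)
Last nonzero remainder: −4k + 20. Dividing through by −4 gives the monic gcd k − 5.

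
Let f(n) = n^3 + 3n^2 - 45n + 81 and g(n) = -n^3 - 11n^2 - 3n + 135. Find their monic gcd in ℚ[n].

n^2 + 6n - 27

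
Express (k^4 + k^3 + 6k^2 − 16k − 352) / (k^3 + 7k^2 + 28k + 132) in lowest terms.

By polynomial division,
  k^4 + k^3 + 6k^2 − 16k − 352 = (k − 6)(k^3 + 7k^2 + 28k + 132) + (20k^2 + 20k + 440)
  k^3 + 7k^2 + 28k + 132 = ((1/20)k + 3/10)(20k^2 + 20k + 440) + (0)
Last nonzero remainder: 20k^2 + 20k + 440. Dividing through by 20 gives the monic gcd k^2 + k + 22.
Cancel k^2 + k + 22 from numerator and denominator to get the reduced form.

(k^2 − 16)/(k + 6)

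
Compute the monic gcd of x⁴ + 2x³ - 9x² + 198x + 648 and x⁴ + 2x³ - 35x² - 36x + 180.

Euclidean algorithm in ℚ[x]:
  x⁴ + 2x³ - 9x² + 198x + 648 = (x⁴ + 2x³ - 35x² - 36x + 180) + (26x² + 234x + 468)
  x⁴ + 2x³ - 35x² - 36x + 180 = ((1/26)x² - (7/26)x + 5/13)(26x² + 234x + 468) + (0)
Last nonzero remainder: 26x² + 234x + 468. Dividing through by 26 gives the monic gcd x² + 9x + 18.

x² + 9x + 18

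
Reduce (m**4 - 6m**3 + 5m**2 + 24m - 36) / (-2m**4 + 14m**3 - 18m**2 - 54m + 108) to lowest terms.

(-m + 2)/(2m - 6)

Repeated division with remainder:
  m**4 - 6m**3 + 5m**2 + 24m - 36 = (-1/2)(-2m**4 + 14m**3 - 18m**2 - 54m + 108) + (m**3 - 4m**2 - 3m + 18)
  -2m**4 + 14m**3 - 18m**2 - 54m + 108 = (-2m + 6)(m**3 - 4m**2 - 3m + 18) + (0)
The last nonzero remainder m**3 - 4m**2 - 3m + 18 is already monic.
Cancel m**3 - 4m**2 - 3m + 18 from numerator and denominator to get the reduced form.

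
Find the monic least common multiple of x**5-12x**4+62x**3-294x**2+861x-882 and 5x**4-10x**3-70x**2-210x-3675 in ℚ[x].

x**6-7x**5+2x**4+16x**3-609x**2+3423x-4410

By polynomial division,
  x**5-12x**4+62x**3-294x**2+861x-882 = ((1/5)x-2)(5x**4-10x**3-70x**2-210x-3675) + (56x**3-392x**2+1176x-8232)
  5x**4-10x**3-70x**2-210x-3675 = ((5/56)x+25/56)(56x**3-392x**2+1176x-8232) + (0)
Last nonzero remainder: 56x**3-392x**2+1176x-8232. Dividing through by 56 gives the monic gcd x**3-7x**2+21x-147.
Then lcm(f, g) = f·g / gcd(f, g); expanding and making the result monic gives the answer.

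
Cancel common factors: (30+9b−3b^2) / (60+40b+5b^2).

Apply the Euclidean algorithm:
  −3b^2+9b+30 = (−3/5)(5b^2+40b+60) + (33b+66)
  5b^2+40b+60 = ((5/33)b+10/11)(33b+66) + (0)
Last nonzero remainder: 33b+66. Dividing through by 33 gives the monic gcd b+2.
Cancel b+2 from numerator and denominator to get the reduced form.

(15−3b)/(30+5b)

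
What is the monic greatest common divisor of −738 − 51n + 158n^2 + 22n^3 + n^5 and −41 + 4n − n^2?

By polynomial division,
  n^5 + 22n^3 + 158n^2 − 51n − 738 = (−n^3 − 4n^2 + 3n + 18)(−n^2 + 4n − 41) + (0)
Last nonzero remainder: −n^2 + 4n − 41. Dividing through by −1 gives the monic gcd n^2 − 4n + 41.

41 − 4n + n^2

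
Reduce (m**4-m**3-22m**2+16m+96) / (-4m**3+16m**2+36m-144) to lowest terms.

By polynomial division,
  m**4-m**3-22m**2+16m+96 = (-(1/4)m-3/4)(-4m**3+16m**2+36m-144) + (-m**2+7m-12)
  -4m**3+16m**2+36m-144 = (4m+12)(-m**2+7m-12) + (0)
Last nonzero remainder: -m**2+7m-12. Dividing through by -1 gives the monic gcd m**2-7m+12.
Cancel m**2-7m+12 from numerator and denominator to get the reduced form.

(-m**2-6m-8)/(4m+12)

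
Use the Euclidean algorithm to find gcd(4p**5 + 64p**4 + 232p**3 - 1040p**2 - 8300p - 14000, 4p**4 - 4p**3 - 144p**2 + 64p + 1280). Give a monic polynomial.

p**2 - p - 20

Apply the Euclidean algorithm:
  4p**5 + 64p**4 + 232p**3 - 1040p**2 - 8300p - 14000 = (p + 17)(4p**4 - 4p**3 - 144p**2 + 64p + 1280) + (444p**3 + 1344p**2 - 10668p - 35760)
  4p**4 - 4p**3 - 144p**2 + 64p + 1280 = ((1/111)p - 149/4107)(444p**3 + 1344p**2 - 10668p - 35760) + ((1188/1369)p**2 - (1188/1369)p - 23760/1369)
  444p**3 + 1344p**2 - 10668p - 35760 = ((50653/99)p + 203981/99)((1188/1369)p**2 - (1188/1369)p - 23760/1369) + (0)
Last nonzero remainder: (1188/1369)p**2 - (1188/1369)p - 23760/1369. Dividing through by 1188/1369 gives the monic gcd p**2 - p - 20.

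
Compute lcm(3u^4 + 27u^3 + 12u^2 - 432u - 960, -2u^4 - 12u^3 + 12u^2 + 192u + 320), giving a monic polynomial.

u^6 + 15u^5 + 68u^4 - 30u^3 - 1144u^2 - 3360u - 3200

Apply the Euclidean algorithm:
  3u^4 + 27u^3 + 12u^2 - 432u - 960 = (-3/2)(-2u^4 - 12u^3 + 12u^2 + 192u + 320) + (9u^3 + 30u^2 - 144u - 480)
  -2u^4 - 12u^3 + 12u^2 + 192u + 320 = (-(2/9)u - 16/27)(9u^3 + 30u^2 - 144u - 480) + (-(20/9)u^2 + 320/9)
  9u^3 + 30u^2 - 144u - 480 = (-(81/20)u - 27/2)(-(20/9)u^2 + 320/9) + (0)
Last nonzero remainder: -(20/9)u^2 + 320/9. Dividing through by -20/9 gives the monic gcd u^2 - 16.
Then lcm(f, g) = f·g / gcd(f, g); expanding and making the result monic gives the answer.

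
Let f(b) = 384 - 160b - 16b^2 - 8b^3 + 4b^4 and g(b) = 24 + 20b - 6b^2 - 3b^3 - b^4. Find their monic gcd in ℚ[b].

-24 + 4b + 2b^2 + b^3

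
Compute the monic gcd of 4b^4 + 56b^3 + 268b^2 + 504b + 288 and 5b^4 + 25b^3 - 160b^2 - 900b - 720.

b^3 + 11b^2 + 34b + 24

Euclidean algorithm in ℚ[b]:
  4b^4 + 56b^3 + 268b^2 + 504b + 288 = (4/5)(5b^4 + 25b^3 - 160b^2 - 900b - 720) + (36b^3 + 396b^2 + 1224b + 864)
  5b^4 + 25b^3 - 160b^2 - 900b - 720 = ((5/36)b - 5/6)(36b^3 + 396b^2 + 1224b + 864) + (0)
Last nonzero remainder: 36b^3 + 396b^2 + 1224b + 864. Dividing through by 36 gives the monic gcd b^3 + 11b^2 + 34b + 24.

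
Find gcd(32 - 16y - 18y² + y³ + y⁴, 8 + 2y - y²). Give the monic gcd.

Repeated division with remainder:
  y⁴ + y³ - 18y² - 16y + 32 = (-y² - 3y + 4)(-y² + 2y + 8) + (0)
Last nonzero remainder: -y² + 2y + 8. Dividing through by -1 gives the monic gcd y² - 2y - 8.

-8 - 2y + y²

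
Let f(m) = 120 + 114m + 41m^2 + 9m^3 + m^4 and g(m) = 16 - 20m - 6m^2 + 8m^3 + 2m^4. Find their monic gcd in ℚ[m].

Apply the Euclidean algorithm:
  m^4 + 9m^3 + 41m^2 + 114m + 120 = (1/2)(2m^4 + 8m^3 - 6m^2 - 20m + 16) + (5m^3 + 44m^2 + 124m + 112)
  2m^4 + 8m^3 - 6m^2 - 20m + 16 = ((2/5)m - 48/25)(5m^3 + 44m^2 + 124m + 112) + ((722/25)m^2 + (4332/25)m + 5776/25)
  5m^3 + 44m^2 + 124m + 112 = ((125/722)m + 175/361)((722/25)m^2 + (4332/25)m + 5776/25) + (0)
Last nonzero remainder: (722/25)m^2 + (4332/25)m + 5776/25. Dividing through by 722/25 gives the monic gcd m^2 + 6m + 8.

8 + 6m + m^2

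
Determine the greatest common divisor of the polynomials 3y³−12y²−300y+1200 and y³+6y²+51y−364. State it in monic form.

y−4

Euclidean algorithm in ℚ[y]:
  3y³−12y²−300y+1200 = (3)(y³+6y²+51y−364) + (−30y²−453y+2292)
  y³+6y²+51y−364 = (−(1/30)y+91/300)(−30y²−453y+2292) + ((26481/100)y−26481/25)
  −30y²−453y+2292 = (−(1000/8827)y−19100/8827)((26481/100)y−26481/25) + (0)
Last nonzero remainder: (26481/100)y−26481/25. Dividing through by 26481/100 gives the monic gcd y−4.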